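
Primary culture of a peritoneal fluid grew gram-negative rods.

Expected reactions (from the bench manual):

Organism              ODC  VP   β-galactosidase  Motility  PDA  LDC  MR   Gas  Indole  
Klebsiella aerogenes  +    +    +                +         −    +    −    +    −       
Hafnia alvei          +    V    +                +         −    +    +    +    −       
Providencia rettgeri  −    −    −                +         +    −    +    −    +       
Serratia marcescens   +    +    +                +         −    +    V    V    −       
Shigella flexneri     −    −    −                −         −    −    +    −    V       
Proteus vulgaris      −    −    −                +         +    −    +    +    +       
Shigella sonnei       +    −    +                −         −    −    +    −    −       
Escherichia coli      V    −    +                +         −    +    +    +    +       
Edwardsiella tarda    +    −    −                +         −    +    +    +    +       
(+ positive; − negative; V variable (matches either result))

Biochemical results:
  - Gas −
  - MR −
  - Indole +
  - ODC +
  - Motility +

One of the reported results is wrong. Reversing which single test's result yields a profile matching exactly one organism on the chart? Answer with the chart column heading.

As reported, no row in the chart matches all 5 reactions.
Reversing ODC → still no organism matches.
Reversing Indole (to −) → unique match: Serratia marcescens.
Reversing Gas → still no organism matches.
Reversing MR → still no organism matches.
Reversing Motility → still no organism matches.

Indole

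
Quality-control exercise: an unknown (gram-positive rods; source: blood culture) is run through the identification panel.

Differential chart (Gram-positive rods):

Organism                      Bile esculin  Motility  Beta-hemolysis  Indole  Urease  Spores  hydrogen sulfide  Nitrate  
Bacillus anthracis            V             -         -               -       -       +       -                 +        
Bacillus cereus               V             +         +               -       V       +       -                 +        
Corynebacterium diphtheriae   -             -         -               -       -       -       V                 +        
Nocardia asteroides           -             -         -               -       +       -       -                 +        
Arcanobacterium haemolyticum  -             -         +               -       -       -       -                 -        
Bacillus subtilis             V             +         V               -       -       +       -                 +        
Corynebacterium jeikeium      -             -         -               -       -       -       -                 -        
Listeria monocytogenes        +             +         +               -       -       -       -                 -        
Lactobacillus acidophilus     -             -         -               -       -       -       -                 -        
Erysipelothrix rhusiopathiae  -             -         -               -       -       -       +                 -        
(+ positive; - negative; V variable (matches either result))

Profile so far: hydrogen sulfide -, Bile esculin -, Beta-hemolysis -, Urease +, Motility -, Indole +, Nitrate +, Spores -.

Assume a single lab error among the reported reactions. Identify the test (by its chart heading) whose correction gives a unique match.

Indole

As reported, no row in the chart matches all 8 reactions.
Reversing Urease → still no organism matches.
Reversing Spores → still no organism matches.
Reversing hydrogen sulfide → still no organism matches.
Reversing Bile esculin → still no organism matches.
Reversing Indole (to -) → unique match: Nocardia asteroides.
Reversing Motility → still no organism matches.
Reversing Nitrate → still no organism matches.
Reversing Beta-hemolysis → still no organism matches.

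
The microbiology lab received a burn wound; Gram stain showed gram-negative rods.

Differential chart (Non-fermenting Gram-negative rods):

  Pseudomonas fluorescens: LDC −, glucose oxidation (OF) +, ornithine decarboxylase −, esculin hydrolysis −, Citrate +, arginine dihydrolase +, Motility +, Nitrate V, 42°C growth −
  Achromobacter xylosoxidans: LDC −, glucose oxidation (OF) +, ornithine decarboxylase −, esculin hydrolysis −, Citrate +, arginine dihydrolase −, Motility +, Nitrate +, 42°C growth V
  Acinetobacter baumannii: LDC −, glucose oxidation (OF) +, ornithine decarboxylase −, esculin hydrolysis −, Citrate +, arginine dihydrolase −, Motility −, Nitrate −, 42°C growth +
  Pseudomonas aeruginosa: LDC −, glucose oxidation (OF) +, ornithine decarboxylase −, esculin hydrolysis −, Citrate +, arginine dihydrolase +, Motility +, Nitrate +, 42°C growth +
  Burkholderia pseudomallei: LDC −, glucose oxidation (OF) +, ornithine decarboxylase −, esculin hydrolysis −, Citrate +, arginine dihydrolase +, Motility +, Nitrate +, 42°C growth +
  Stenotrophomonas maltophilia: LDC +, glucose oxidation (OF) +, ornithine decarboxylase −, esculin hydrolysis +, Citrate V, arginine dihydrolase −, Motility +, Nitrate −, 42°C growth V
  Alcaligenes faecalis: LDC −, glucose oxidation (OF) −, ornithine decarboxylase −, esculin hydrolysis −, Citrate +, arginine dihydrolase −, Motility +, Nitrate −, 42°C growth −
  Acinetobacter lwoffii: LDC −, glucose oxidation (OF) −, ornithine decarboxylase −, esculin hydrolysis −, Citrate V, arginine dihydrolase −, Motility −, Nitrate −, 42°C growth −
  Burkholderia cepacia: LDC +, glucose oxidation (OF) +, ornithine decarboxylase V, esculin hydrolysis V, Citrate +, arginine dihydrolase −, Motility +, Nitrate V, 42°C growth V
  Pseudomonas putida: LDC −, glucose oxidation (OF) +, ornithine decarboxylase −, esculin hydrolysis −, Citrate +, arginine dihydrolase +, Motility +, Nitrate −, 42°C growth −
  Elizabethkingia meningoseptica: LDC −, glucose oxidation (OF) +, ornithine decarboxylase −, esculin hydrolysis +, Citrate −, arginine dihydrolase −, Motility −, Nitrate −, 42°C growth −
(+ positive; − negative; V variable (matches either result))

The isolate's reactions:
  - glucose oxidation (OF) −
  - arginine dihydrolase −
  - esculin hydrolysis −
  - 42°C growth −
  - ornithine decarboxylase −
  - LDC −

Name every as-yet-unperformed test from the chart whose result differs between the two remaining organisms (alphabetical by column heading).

arginine dihydrolase −: excludes Pseudomonas fluorescens, Pseudomonas aeruginosa, Burkholderia pseudomallei, Pseudomonas putida — 7 left.
esculin hydrolysis −: excludes Stenotrophomonas maltophilia, Elizabethkingia meningoseptica — 5 left.
ornithine decarboxylase −: all 5 remaining candidates are consistent.
42°C growth −: excludes Acinetobacter baumannii — 4 left.
LDC −: excludes Burkholderia cepacia — 3 left.
glucose oxidation (OF) −: excludes Achromobacter xylosoxidans — 2 left.
Two candidates remain: Acinetobacter lwoffii and Alcaligenes faecalis.
  Citrate: V vs + — variable for at least one, does not separate.
  Motility: Acinetobacter lwoffii −, Alcaligenes faecalis + — discriminates.
  Nitrate: − vs − — same for both, does not separate.

Motility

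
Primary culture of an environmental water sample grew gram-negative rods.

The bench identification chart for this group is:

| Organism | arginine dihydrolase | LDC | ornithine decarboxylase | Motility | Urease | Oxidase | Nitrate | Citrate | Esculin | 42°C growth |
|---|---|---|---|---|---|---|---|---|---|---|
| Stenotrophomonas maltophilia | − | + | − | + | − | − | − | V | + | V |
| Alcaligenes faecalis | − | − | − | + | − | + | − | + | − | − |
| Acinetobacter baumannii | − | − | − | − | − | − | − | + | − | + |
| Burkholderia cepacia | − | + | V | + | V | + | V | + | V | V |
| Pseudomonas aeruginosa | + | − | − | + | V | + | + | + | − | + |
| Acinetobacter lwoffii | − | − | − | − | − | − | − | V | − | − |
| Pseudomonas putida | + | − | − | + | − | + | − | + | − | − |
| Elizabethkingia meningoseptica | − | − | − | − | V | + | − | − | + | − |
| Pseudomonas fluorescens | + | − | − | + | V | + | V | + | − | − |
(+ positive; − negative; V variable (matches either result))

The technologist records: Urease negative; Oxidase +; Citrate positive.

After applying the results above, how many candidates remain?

5

Urease −: all 9 remaining candidates are consistent.
Citrate +: excludes Elizabethkingia meningoseptica — 8 left.
Oxidase +: excludes Stenotrophomonas maltophilia, Acinetobacter baumannii, Acinetobacter lwoffii — 5 left.
Still consistent: Alcaligenes faecalis, Burkholderia cepacia, Pseudomonas aeruginosa, Pseudomonas fluorescens, Pseudomonas putida.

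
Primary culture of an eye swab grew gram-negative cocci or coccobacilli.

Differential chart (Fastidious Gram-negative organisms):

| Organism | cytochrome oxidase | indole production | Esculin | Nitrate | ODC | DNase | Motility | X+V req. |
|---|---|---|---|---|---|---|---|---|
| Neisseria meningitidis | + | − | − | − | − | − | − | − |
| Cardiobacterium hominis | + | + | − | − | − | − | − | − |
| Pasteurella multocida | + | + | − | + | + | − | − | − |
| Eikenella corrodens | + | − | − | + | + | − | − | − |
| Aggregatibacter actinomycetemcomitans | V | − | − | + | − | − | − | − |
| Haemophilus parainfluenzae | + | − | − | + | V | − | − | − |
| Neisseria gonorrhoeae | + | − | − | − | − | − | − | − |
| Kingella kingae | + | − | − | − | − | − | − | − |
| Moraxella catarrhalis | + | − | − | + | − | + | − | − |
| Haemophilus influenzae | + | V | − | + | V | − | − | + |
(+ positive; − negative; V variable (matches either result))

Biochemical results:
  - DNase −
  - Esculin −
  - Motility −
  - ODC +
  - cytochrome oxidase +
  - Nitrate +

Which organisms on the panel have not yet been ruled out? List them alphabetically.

ODC +: excludes 6 organisms — 4 left.
cytochrome oxidase +: all 4 remaining candidates are consistent.
Motility −: all 4 remaining candidates are consistent.
DNase −: all 4 remaining candidates are consistent.
Nitrate +: all 4 remaining candidates are consistent.
Esculin −: all 4 remaining candidates are consistent.

Eikenella corrodens, Haemophilus influenzae, Haemophilus parainfluenzae, Pasteurella multocida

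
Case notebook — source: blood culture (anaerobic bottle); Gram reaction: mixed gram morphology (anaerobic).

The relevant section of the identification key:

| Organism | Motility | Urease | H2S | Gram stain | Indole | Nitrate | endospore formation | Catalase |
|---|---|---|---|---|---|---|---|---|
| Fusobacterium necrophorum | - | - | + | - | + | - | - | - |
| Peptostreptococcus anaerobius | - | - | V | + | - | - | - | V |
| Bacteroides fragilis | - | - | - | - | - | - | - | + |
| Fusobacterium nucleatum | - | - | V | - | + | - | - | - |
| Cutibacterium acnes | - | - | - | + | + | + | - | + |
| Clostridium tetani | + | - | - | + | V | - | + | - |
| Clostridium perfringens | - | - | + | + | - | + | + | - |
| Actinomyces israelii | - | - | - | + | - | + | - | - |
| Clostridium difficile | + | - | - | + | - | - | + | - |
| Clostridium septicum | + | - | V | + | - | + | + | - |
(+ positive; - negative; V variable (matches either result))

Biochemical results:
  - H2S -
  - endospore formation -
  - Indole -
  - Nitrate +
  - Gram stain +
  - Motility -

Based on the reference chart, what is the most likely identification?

Gram stain +: excludes Fusobacterium necrophorum, Bacteroides fragilis, Fusobacterium nucleatum — 7 left.
Motility -: excludes Clostridium tetani, Clostridium difficile, Clostridium septicum — 4 left.
Indole -: excludes Cutibacterium acnes — 3 left.
H2S -: excludes Clostridium perfringens — 2 left.
endospore formation -: all 2 remaining candidates are consistent.
Nitrate +: excludes Peptostreptococcus anaerobius — 1 left.

Actinomyces israelii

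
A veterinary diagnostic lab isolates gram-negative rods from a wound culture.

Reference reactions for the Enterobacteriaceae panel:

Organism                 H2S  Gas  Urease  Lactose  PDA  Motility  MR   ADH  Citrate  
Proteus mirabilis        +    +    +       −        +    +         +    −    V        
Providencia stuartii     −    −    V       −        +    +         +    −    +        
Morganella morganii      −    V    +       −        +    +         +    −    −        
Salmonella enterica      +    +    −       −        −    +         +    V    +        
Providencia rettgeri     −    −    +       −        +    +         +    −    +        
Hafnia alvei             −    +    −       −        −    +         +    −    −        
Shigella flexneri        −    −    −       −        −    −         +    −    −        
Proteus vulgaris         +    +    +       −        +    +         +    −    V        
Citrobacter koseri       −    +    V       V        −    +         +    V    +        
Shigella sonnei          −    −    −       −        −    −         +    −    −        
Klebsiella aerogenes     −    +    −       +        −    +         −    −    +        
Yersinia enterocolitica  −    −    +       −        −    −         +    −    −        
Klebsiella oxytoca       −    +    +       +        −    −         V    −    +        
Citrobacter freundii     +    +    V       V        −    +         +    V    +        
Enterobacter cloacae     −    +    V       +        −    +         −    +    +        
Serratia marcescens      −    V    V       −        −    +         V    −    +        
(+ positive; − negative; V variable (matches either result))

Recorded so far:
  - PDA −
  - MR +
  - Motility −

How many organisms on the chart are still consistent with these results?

MR +: excludes Klebsiella aerogenes, Enterobacter cloacae — 14 left.
PDA −: excludes 5 organisms — 9 left.
Motility −: excludes 5 organisms — 4 left.
Still consistent: Klebsiella oxytoca, Shigella flexneri, Shigella sonnei, Yersinia enterocolitica.

4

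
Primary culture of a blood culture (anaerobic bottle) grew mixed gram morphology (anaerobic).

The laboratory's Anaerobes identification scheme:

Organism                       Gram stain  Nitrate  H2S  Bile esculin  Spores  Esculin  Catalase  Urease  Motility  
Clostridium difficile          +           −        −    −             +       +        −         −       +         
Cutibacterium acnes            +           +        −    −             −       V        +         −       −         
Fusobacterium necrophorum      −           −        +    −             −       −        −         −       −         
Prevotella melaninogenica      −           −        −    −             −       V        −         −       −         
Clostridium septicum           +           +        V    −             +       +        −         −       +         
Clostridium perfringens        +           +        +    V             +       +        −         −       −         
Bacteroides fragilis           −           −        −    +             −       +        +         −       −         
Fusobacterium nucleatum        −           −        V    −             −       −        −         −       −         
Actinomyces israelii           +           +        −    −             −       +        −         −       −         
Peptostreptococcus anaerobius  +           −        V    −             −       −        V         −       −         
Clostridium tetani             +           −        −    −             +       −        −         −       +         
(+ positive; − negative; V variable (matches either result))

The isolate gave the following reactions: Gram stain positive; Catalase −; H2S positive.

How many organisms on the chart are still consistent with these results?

3

Gram stain +: excludes Fusobacterium necrophorum, Prevotella melaninogenica, Bacteroides fragilis, Fusobacterium nucleatum — 7 left.
Catalase −: excludes Cutibacterium acnes — 6 left.
H2S +: excludes Clostridium difficile, Actinomyces israelii, Clostridium tetani — 3 left.
Still consistent: Clostridium perfringens, Clostridium septicum, Peptostreptococcus anaerobius.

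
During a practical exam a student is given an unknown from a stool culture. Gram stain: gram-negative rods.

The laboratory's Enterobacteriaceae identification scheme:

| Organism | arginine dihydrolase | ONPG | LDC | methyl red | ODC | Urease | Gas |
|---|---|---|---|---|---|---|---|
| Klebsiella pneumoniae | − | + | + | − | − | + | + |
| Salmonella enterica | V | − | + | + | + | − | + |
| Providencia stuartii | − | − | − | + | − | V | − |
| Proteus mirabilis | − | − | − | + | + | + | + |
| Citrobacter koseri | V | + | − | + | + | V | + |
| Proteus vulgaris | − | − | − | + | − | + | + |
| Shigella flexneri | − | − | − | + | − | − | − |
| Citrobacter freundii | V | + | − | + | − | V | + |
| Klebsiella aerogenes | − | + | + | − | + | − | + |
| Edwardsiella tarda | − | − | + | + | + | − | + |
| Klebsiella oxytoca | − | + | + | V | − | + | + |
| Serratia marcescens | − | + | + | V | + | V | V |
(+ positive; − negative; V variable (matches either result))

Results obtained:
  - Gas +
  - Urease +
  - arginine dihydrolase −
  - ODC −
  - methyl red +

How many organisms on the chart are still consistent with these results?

3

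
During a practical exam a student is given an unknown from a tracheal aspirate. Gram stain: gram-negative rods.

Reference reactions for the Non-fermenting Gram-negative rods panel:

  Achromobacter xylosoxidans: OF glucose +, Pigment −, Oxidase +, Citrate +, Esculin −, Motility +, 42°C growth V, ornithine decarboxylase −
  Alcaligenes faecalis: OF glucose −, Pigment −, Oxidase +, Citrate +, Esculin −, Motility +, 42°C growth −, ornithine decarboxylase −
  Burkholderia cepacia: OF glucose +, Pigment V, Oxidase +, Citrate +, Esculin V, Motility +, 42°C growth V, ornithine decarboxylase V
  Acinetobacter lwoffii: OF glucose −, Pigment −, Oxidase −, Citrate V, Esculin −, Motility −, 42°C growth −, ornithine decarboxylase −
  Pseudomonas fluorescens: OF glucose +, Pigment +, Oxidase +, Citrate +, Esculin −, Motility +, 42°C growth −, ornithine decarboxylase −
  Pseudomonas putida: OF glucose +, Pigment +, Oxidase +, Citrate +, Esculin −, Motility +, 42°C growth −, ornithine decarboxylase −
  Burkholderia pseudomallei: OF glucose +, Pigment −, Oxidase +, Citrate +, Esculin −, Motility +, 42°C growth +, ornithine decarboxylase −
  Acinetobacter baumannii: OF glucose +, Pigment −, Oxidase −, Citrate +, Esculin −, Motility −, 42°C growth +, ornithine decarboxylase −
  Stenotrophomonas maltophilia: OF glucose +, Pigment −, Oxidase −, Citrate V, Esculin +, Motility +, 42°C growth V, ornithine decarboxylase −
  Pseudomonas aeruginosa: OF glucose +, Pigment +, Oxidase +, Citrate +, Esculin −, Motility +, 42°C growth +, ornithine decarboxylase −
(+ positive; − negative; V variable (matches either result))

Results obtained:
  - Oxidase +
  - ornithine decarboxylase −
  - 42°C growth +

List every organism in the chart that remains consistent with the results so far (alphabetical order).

Achromobacter xylosoxidans, Burkholderia cepacia, Burkholderia pseudomallei, Pseudomonas aeruginosa

Oxidase +: excludes Acinetobacter lwoffii, Acinetobacter baumannii, Stenotrophomonas maltophilia — 7 left.
ornithine decarboxylase −: all 7 remaining candidates are consistent.
42°C growth +: excludes Alcaligenes faecalis, Pseudomonas fluorescens, Pseudomonas putida — 4 left.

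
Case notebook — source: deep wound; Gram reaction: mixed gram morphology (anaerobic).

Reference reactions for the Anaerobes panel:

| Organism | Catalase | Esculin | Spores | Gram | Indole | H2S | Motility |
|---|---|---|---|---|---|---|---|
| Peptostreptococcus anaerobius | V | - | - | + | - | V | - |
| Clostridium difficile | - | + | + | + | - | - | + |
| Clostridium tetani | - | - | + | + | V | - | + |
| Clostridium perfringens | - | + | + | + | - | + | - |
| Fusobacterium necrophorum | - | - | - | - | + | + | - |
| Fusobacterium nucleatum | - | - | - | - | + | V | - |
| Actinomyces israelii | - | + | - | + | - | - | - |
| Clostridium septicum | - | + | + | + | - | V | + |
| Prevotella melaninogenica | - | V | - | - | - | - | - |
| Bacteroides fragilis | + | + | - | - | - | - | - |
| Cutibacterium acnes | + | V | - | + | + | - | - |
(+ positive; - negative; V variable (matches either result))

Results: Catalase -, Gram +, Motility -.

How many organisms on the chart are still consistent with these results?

Gram +: excludes Fusobacterium necrophorum, Fusobacterium nucleatum, Prevotella melaninogenica, Bacteroides fragilis — 7 left.
Motility -: excludes Clostridium difficile, Clostridium tetani, Clostridium septicum — 4 left.
Catalase -: excludes Cutibacterium acnes — 3 left.
Still consistent: Actinomyces israelii, Clostridium perfringens, Peptostreptococcus anaerobius.

3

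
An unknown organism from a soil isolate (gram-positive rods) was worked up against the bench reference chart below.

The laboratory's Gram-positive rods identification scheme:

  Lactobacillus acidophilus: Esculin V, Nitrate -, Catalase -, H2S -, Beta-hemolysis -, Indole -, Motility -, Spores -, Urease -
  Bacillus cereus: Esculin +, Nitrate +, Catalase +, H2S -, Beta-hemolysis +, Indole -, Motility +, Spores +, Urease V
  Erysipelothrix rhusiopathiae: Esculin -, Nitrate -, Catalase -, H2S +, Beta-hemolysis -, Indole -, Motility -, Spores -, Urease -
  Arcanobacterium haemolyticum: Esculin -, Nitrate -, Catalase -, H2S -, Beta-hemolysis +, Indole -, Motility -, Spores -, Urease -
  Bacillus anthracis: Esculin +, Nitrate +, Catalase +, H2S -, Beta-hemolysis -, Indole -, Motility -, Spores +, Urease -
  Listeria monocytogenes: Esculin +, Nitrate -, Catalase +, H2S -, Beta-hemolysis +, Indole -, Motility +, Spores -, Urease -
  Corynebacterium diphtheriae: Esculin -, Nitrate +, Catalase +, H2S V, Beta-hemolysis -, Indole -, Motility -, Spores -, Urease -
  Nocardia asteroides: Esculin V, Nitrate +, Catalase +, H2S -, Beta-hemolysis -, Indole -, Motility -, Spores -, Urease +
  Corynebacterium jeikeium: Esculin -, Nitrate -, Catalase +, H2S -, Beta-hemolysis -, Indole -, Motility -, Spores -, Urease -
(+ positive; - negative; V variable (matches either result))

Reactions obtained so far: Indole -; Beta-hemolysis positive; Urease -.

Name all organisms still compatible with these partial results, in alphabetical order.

Beta-hemolysis +: excludes 6 organisms — 3 left.
Urease -: all 3 remaining candidates are consistent.
Indole -: all 3 remaining candidates are consistent.

Arcanobacterium haemolyticum, Bacillus cereus, Listeria monocytogenes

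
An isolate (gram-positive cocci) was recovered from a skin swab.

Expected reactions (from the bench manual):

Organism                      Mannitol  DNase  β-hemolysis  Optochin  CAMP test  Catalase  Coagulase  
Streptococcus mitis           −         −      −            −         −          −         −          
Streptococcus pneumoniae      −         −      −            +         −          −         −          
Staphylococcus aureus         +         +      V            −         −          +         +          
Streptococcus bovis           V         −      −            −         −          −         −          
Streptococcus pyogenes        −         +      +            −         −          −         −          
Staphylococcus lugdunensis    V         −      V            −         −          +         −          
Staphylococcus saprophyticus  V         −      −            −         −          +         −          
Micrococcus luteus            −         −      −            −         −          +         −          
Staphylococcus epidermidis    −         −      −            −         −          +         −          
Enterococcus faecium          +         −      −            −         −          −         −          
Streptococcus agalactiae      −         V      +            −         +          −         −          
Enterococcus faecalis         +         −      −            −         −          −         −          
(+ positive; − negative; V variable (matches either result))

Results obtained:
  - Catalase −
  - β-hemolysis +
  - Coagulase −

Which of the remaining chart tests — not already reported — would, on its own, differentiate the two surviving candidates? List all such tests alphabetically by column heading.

CAMP test

β-hemolysis +: excludes 8 organisms — 4 left.
Catalase −: excludes Staphylococcus aureus, Staphylococcus lugdunensis — 2 left.
Coagulase −: all 2 remaining candidates are consistent.
Two candidates remain: Streptococcus agalactiae and Streptococcus pyogenes.
  Mannitol: − vs − — same for both, does not separate.
  DNase: V vs + — variable for at least one, does not separate.
  Optochin: − vs − — same for both, does not separate.
  CAMP test: Streptococcus agalactiae +, Streptococcus pyogenes − — discriminates.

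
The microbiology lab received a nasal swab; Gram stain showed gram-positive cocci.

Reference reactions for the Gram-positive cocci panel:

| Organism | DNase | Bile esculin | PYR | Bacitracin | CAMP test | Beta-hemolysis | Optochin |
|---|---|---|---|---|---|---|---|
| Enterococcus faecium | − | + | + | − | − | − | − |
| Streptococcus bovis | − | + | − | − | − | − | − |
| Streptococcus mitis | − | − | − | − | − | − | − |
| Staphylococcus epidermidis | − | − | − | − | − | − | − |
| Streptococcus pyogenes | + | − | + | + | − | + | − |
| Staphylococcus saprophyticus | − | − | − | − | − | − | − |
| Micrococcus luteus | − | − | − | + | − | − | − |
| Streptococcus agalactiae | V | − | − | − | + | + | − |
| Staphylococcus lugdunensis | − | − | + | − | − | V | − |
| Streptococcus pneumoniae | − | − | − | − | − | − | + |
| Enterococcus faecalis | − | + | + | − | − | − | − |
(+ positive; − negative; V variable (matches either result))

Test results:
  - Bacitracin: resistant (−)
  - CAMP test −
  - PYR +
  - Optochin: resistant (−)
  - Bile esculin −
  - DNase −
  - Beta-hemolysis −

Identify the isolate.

Staphylococcus lugdunensis

PYR +: excludes 7 organisms — 4 left.
Optochin −: all 4 remaining candidates are consistent.
Bacitracin −: excludes Streptococcus pyogenes — 3 left.
DNase −: all 3 remaining candidates are consistent.
CAMP test −: all 3 remaining candidates are consistent.
Beta-hemolysis −: all 3 remaining candidates are consistent.
Bile esculin −: excludes Enterococcus faecium, Enterococcus faecalis — 1 left.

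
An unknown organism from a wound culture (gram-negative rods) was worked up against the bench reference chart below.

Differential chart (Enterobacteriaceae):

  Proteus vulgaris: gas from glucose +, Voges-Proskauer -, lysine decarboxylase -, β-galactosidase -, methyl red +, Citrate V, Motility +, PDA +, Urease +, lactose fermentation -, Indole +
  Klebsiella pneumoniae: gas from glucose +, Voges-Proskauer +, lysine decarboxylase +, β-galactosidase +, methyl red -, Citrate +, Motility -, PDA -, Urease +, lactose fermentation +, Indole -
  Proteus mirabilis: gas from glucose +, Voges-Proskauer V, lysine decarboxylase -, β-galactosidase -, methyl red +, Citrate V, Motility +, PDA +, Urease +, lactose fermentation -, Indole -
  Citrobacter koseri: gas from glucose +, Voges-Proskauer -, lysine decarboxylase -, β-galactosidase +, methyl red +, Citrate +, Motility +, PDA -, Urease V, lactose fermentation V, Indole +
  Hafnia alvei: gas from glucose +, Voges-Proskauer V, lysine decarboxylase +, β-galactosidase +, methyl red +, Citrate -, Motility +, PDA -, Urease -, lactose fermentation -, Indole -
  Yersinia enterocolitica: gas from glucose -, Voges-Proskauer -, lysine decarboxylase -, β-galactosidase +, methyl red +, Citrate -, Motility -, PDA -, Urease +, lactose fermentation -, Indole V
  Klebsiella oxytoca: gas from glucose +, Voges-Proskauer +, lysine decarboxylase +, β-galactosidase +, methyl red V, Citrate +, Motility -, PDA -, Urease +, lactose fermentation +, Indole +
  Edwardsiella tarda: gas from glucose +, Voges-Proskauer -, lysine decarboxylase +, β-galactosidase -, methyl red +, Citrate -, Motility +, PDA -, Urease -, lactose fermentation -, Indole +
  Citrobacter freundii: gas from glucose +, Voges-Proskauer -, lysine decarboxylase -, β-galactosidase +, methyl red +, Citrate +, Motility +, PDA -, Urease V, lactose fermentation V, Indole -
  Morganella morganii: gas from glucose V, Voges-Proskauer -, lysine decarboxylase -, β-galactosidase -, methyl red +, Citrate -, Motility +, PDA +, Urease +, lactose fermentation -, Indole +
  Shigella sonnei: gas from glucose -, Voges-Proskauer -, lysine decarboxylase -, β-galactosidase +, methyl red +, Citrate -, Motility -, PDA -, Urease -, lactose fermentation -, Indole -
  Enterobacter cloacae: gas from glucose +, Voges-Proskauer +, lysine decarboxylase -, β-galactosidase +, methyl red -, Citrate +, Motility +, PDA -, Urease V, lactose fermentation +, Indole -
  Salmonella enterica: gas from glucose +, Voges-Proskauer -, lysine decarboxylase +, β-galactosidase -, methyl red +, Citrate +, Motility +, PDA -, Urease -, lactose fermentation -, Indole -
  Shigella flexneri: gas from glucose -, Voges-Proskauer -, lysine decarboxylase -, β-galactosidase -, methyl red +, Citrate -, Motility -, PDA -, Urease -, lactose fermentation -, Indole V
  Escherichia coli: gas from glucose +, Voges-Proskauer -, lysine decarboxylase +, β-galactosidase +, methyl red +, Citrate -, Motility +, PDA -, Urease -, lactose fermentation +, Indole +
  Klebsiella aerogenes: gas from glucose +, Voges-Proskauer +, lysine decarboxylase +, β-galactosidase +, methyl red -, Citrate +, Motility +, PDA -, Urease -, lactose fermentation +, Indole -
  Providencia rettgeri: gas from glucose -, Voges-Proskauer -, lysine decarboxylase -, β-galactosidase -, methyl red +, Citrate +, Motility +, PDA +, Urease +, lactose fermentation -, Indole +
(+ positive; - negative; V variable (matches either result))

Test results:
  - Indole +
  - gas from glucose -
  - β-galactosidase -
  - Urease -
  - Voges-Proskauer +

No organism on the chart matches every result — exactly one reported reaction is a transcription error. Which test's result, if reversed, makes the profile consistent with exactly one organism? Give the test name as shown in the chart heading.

As reported, no row in the chart matches all 5 reactions.
Reversing Indole → still no organism matches.
Reversing gas from glucose → still no organism matches.
Reversing β-galactosidase → still no organism matches.
Reversing Voges-Proskauer (to -) → unique match: Shigella flexneri.
Reversing Urease → still no organism matches.

Voges-Proskauer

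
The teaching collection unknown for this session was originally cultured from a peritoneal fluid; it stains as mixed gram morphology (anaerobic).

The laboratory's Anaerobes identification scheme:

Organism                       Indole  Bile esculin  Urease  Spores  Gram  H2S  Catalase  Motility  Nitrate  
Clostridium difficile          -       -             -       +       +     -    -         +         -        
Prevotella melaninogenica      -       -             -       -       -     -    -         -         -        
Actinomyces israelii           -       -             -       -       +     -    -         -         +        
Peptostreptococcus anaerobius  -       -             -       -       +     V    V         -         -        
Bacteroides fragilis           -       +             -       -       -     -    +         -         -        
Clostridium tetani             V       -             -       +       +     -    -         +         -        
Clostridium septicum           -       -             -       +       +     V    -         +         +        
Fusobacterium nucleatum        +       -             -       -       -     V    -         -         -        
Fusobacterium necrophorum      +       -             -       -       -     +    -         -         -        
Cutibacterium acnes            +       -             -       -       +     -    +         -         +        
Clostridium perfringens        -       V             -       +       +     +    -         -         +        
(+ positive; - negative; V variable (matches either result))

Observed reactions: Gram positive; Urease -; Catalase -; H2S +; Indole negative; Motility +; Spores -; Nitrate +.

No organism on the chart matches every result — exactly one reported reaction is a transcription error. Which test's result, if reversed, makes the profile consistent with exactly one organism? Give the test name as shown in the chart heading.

Spores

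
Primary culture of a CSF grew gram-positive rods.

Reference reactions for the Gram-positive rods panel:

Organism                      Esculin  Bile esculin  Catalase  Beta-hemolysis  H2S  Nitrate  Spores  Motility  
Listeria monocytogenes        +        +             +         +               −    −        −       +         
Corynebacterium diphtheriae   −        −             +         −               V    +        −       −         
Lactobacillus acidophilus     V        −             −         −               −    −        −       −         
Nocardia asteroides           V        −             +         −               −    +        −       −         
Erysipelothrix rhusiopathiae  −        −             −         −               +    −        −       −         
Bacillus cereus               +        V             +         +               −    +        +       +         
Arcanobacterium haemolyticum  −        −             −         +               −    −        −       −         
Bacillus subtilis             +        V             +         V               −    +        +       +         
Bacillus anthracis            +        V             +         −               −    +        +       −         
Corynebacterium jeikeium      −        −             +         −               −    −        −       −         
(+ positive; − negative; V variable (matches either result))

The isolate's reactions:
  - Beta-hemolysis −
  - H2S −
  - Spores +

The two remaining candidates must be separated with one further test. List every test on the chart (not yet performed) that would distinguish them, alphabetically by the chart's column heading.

Motility

Beta-hemolysis −: excludes Listeria monocytogenes, Bacillus cereus, Arcanobacterium haemolyticum — 7 left.
H2S −: excludes Erysipelothrix rhusiopathiae — 6 left.
Spores +: excludes Corynebacterium diphtheriae, Lactobacillus acidophilus, Nocardia asteroides, Corynebacterium jeikeium — 2 left.
Two candidates remain: Bacillus anthracis and Bacillus subtilis.
  Esculin: + vs + — same for both, does not separate.
  Bile esculin: V vs V — variable for at least one, does not separate.
  Catalase: + vs + — same for both, does not separate.
  Nitrate: + vs + — same for both, does not separate.
  Motility: Bacillus anthracis −, Bacillus subtilis + — discriminates.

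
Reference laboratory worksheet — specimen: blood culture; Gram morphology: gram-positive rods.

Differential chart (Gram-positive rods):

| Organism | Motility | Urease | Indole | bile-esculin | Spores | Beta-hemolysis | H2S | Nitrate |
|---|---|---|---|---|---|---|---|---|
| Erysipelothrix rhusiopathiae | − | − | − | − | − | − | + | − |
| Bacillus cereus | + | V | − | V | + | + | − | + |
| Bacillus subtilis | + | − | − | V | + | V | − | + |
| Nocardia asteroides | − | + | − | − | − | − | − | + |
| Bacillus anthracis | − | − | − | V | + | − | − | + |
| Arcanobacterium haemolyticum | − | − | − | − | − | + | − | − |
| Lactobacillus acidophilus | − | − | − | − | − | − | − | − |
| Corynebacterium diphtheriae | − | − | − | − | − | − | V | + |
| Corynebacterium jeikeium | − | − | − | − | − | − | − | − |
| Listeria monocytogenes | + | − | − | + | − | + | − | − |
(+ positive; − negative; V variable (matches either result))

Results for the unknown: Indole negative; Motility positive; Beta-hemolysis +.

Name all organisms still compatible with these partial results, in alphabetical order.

Bacillus cereus, Bacillus subtilis, Listeria monocytogenes

Beta-hemolysis +: excludes 6 organisms — 4 left.
Indole −: all 4 remaining candidates are consistent.
Motility +: excludes Arcanobacterium haemolyticum — 3 left.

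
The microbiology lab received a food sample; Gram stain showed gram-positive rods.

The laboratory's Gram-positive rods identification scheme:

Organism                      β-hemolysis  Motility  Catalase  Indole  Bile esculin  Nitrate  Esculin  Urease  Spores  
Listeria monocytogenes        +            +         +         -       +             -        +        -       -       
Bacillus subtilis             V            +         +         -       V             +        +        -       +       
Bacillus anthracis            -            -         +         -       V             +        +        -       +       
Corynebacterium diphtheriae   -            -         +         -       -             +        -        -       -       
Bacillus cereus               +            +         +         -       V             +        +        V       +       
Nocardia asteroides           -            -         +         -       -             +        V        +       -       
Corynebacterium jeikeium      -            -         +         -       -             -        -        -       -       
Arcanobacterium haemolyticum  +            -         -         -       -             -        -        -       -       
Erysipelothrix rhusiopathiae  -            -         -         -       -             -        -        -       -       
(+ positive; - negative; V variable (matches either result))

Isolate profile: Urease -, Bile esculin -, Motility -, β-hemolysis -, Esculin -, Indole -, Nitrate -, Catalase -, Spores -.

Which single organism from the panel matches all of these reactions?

Nitrate -: excludes 5 organisms — 4 left.
Spores -: all 4 remaining candidates are consistent.
Esculin -: excludes Listeria monocytogenes — 3 left.
β-hemolysis -: excludes Arcanobacterium haemolyticum — 2 left.
Indole -: all 2 remaining candidates are consistent.
Motility -: all 2 remaining candidates are consistent.
Catalase -: excludes Corynebacterium jeikeium — 1 left.
Bile esculin -: the one remaining candidate is consistent.
Urease -: the one remaining candidate is consistent.

Erysipelothrix rhusiopathiae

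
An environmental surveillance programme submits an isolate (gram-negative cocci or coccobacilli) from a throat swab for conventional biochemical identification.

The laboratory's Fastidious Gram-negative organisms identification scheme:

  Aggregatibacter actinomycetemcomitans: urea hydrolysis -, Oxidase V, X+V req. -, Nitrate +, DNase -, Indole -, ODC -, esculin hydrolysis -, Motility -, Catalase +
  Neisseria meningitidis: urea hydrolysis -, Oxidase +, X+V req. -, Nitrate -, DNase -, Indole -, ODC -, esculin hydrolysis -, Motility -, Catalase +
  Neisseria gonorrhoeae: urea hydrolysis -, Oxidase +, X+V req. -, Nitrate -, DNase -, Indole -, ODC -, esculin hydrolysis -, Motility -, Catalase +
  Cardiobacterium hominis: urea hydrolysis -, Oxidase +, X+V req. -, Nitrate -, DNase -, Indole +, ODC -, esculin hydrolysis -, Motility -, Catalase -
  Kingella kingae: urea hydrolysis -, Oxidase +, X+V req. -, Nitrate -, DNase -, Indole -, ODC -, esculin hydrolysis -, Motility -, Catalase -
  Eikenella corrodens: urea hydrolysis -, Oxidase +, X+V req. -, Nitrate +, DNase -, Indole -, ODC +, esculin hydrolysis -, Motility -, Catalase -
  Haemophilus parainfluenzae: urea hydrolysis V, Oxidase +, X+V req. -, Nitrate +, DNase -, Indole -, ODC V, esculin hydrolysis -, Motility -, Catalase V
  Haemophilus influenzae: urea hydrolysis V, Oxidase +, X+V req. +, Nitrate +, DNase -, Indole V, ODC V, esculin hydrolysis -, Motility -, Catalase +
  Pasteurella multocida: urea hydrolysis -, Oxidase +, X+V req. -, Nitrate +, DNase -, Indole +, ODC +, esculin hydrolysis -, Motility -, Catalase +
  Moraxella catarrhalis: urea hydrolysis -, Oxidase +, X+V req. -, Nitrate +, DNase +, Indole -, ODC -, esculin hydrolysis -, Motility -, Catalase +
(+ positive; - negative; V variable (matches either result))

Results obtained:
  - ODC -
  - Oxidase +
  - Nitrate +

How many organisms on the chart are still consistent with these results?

Oxidase +: all 10 remaining candidates are consistent.
Nitrate +: excludes Neisseria meningitidis, Neisseria gonorrhoeae, Cardiobacterium hominis, Kingella kingae — 6 left.
ODC -: excludes Eikenella corrodens, Pasteurella multocida — 4 left.
Still consistent: Aggregatibacter actinomycetemcomitans, Haemophilus influenzae, Haemophilus parainfluenzae, Moraxella catarrhalis.

4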